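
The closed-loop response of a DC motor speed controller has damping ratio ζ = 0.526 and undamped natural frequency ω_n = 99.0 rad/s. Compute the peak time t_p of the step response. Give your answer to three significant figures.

The damped frequency is ω_d = ω_n√(1−ζ²) = 99.0·√(1−0.277) = 84.2 rad/s.
Peak time t_p = π/ω_d = π/84.2 = 0.0373 s.

t_p ≈ 0.0373 s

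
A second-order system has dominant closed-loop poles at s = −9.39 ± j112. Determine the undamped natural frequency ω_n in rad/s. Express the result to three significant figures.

ω_n ≈ 112 rad/s

|pole| = ω_n = √(9.39² + 112²) = 112 rad/s; ζ = cos θ = σ/ω_n = 0.0835.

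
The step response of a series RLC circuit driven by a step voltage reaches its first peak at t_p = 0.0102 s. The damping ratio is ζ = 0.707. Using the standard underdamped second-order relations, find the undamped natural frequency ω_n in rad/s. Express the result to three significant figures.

ω_n ≈ 436 rad/s

Peak time t_p = π/ω_d, so ω_d = π/t_p = π/0.0102 = 308 rad/s.
ω_n = ω_d/√(1−ζ²) = 308/√0.500 = 436 rad/s.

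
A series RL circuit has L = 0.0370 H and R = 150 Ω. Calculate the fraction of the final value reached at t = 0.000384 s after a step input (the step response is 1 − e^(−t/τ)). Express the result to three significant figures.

y/y_∞ ≈ 0.789

τ = L/R = 0.0370/150 = 0.000247 s.
y(t)/y_∞ = 1 − e^(−t/τ) = 1 − e^(−0.000384/0.000247) = 1 − e^(−1.56) = 0.789.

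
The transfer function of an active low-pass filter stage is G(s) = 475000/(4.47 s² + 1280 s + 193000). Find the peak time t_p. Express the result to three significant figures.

t_p ≈ 0.0209 s

Dividing through by 4.47: denominator becomes s² + 286.4 s + 43180.
So ω_n = √43180 = 208 rad/s and ζ = 286.4/(2·208) = 0.689.
ω_d = 208·√(1 − 0.689²) = 151 rad/s. t_p = π/ω_d = 0.0209 s.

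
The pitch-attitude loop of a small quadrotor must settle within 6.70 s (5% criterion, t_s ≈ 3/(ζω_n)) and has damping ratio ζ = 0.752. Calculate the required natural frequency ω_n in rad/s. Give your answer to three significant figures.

Rearranging t_s ≈ 3/(ζω_n) gives ω_n = 3/(ζ·t_s) = 3/(0.752 × 6.70) = 0.595 rad/s.

ω_n ≈ 0.595 rad/s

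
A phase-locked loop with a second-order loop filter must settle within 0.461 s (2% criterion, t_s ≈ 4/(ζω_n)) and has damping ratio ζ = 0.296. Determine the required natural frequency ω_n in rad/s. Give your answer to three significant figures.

Rearranging t_s ≈ 4/(ζω_n) gives ω_n = 4/(ζ·t_s) = 4/(0.296 × 0.461) = 29.3 rad/s.

ω_n ≈ 29.3 rad/s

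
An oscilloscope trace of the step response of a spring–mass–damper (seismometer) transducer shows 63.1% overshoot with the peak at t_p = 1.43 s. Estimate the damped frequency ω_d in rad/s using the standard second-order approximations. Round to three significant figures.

ω_d ≈ 2.20 rad/s

t_p = π/ω_d, so ω_d = π/1.43 = 2.20 rad/s.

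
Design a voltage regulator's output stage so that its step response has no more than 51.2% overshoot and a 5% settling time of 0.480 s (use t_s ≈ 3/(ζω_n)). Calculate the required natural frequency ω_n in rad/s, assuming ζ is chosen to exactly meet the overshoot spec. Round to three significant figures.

ω_n ≈ 30.0 rad/s

ζ = −ln(OS)/√(π² + (ln OS)²). With OS = 0.512, ln OS = −0.6694 and ζ = 0.6694/3.212 = 0.208.
Then ω_n = 3/(ζ t_s) = 3/(0.208 × 0.480) = 30.0 rad/s.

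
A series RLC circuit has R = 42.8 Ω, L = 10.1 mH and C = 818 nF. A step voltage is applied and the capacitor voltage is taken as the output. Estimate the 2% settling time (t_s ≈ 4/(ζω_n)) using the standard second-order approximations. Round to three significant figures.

For a series RLC circuit (capacitor voltage as output), ω_n = 1/√(LC) = 1/√(10.1 mH · 818 nF) = 11000 rad/s.
ζ = (R/2)·√(C/L) = (42.8/2)·√(818 nF/10.1 mH) = 0.193.
t_s ≈ 4/(ζω_n) = 0.00189 s.

t_s ≈ 0.00189 s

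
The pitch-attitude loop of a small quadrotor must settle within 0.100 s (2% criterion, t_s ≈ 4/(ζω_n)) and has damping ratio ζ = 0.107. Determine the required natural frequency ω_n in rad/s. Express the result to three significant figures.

Rearranging t_s ≈ 4/(ζω_n) gives ω_n = 4/(ζ·t_s) = 4/(0.107 × 0.100) = 374 rad/s.

ω_n ≈ 374 rad/s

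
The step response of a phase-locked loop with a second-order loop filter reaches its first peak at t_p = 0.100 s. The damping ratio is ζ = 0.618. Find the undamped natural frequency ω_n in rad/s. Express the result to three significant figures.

ω_n ≈ 40.0 rad/s

Peak time t_p = π/ω_d, so ω_d = π/t_p = π/0.100 = 31.4 rad/s.
ω_n = ω_d/√(1−ζ²) = 31.4/√0.618 = 40.0 rad/s.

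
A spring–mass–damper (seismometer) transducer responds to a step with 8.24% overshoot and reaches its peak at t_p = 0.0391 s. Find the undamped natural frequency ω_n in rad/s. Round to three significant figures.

ω_n ≈ 103 rad/s

ζ from %OS: ζ = |ln 0.0824|/√(π²+ln²0.0824) = 0.622.
From t_p = π/ω_d, ω_d = π/0.0391 = 80.3 rad/s, so ω_n = ω_d/√(1−ζ²) = 103 rad/s.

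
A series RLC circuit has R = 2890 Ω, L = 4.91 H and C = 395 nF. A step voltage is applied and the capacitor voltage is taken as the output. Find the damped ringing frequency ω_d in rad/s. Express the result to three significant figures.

For a series RLC circuit (capacitor voltage as output), ω_n = 1/√(LC) = 1/√(4.91 H · 395 nF) = 718 rad/s.
ζ = (R/2)·√(C/L) = (2890/2)·√(395 nF/4.91 H) = 0.410.
ω_d = 718·√(1 − 0.410²) = 655 rad/s.

ω_d ≈ 655 rad/s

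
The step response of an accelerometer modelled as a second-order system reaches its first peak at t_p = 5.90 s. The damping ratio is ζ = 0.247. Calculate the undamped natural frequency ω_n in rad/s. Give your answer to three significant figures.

ω_n ≈ 0.549 rad/s

Peak time t_p = π/ω_d, so ω_d = π/t_p = π/5.90 = 0.532 rad/s.
ω_n = ω_d/√(1−ζ²) = 0.532/√0.939 = 0.549 rad/s.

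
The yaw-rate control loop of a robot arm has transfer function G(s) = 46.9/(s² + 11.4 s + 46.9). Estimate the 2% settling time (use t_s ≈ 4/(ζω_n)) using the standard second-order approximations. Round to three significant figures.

Comparing the denominator to s² + 2ζω_n s + ω_n²: ω_n = √46.9 = 6.85 rad/s, and 2ζω_n = 11.4 so ζ = 11.4/(2·6.85) = 0.832.
t_s ≈ 4/(ζω_n) = 4/(0.832·6.85) = 0.702 s.

t_s ≈ 0.702 s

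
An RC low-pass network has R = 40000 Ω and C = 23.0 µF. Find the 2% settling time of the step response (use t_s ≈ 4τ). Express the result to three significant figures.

t_s ≈ 3.68 s

τ = RC = 40000 × 23.0 µF = 0.920 s.
t_s ≈ 4τ = 3.68 s.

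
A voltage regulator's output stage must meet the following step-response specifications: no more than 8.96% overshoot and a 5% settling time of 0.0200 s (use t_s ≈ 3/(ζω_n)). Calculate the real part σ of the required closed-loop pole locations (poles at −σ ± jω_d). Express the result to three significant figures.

The settling-time spec alone fixes σ = ζω_n = 3/t_s = 3/0.0200 = 150.
(Overshoot then fixes ζ = 0.609 and hence ω_d = σ·√(1−ζ²)/ζ = 195 rad/s.)

σ ≈ 150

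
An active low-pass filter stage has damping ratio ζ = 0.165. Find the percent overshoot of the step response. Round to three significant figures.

%OS ≈ 59.1%

For an underdamped second-order system, %OS = 100·exp(−πζ/√(1−ζ²)).
πζ/√(1−ζ²) = π·0.165/√(1−0.0272) = 0.5256, so %OS = 100·e^(−0.5256) = 59.1%.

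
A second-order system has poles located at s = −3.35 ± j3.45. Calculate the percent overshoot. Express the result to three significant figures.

%OS ≈ 4.73%

The poles are at −σ ± jω_d with σ = 3.35 and ω_d = 3.45, so ω_n = √(σ²+ω_d²) = 4.81 rad/s and ζ = σ/ω_n = 0.697.
%OS = 100 e^{−πζ/√(1−ζ²)} with ζ = 0.697 gives 4.73%.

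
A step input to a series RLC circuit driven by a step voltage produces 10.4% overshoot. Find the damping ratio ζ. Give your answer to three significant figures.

ζ ≈ 0.585

Inverting the overshoot relation: ζ = |ln 0.104|/√(π² + ln²0.104) = 0.585.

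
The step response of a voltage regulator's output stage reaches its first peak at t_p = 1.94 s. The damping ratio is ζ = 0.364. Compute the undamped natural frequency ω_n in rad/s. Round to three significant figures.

Peak time t_p = π/ω_d, so ω_d = π/t_p = π/1.94 = 1.62 rad/s.
ω_n = ω_d/√(1−ζ²) = 1.62/√0.868 = 1.74 rad/s.

ω_n ≈ 1.74 rad/s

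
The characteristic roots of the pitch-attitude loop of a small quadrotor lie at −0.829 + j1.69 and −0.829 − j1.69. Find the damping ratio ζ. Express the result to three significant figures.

ζ ≈ 0.440

With σ = 0.829, ω_d = 1.69: ω_n = √(σ²+ω_d²) = 1.88 rad/s, ζ = σ/ω_n = 0.440.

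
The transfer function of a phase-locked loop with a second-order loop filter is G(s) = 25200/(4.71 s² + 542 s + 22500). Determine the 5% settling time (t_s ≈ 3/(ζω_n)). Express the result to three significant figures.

t_s ≈ 0.0521 s

Dividing through by 4.71: denominator becomes s² + 115.1 s + 4777.
So ω_n = √4777 = 69.1 rad/s and ζ = 115.1/(2·69.1) = 0.832.
t_s ≈ 3/(ζω_n) = 0.0521 s.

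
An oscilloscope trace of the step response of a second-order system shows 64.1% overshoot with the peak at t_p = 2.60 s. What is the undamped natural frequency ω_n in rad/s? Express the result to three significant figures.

ω_n ≈ 1.22 rad/s

ζ from %OS: ζ = |ln 0.641|/√(π²+ln²0.641) = 0.140.
t_p = π/ω_d ⇒ ω_d = 1.21 rad/s; then ω_n = ω_d/√(1−ζ²) = 1.22 rad/s.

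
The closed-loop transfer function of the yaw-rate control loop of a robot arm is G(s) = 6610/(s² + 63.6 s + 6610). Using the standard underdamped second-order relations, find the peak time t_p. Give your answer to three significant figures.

t_p ≈ 0.0420 s

ω_n = √6610 = 81.3 rad/s; ζ = 63.6/(2·81.3) = 0.391.
The damped frequency ω_d = ω_n√(1−ζ²) = 74.8 rad/s. Then t_p = π/ω_d = 0.0420 s.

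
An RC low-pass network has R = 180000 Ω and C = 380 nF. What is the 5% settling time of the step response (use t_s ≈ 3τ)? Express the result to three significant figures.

t_s ≈ 0.205 s

τ = RC = 180000 × 380 nF = 0.0684 s.
t_s ≈ 3τ = 0.205 s.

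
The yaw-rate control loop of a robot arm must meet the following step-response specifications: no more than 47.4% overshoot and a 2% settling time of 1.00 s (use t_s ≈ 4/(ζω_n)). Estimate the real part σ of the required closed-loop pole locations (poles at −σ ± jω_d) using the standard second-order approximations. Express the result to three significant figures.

The settling-time spec alone fixes σ = ζω_n = 4/t_s = 4/1.00 = 4.00.
(Overshoot then fixes ζ = 0.231 and hence ω_d = σ·√(1−ζ²)/ζ = 16.8 rad/s.)

σ ≈ 4.00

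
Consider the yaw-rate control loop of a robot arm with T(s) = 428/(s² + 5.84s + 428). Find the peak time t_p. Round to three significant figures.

ω_n = √428 = 20.7 rad/s; ζ = 5.84/(2·20.7) = 0.141.
The damped frequency ω_d = ω_n√(1−ζ²) = 20.5 rad/s. Then t_p = π/ω_d = 0.153 s.

t_p ≈ 0.153 s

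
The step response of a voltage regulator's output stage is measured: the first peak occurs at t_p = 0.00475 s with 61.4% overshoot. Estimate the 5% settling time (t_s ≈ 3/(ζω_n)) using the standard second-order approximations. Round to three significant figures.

t_s ≈ 0.0292 s

From the overshoot, ζ = −ln(OS)/√(π²+ln²(OS)) = 0.153.
t_p = π/ω_d ⇒ ω_d = 661 rad/s; then ω_n = ω_d/√(1−ζ²) = 669 rad/s.
t_s ≈ 3/(ζω_n) = 3/(0.153·669) = 0.0292 s.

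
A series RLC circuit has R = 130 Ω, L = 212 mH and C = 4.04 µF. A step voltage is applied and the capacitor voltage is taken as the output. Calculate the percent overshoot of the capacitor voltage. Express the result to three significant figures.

%OS ≈ 39.5%

For a series RLC circuit (capacitor voltage as output), ω_n = 1/√(LC) = 1/√(212 mH · 4.04 µF) = 1080 rad/s.
ζ = (R/2)·√(C/L) = (130/2)·√(4.04 µF/212 mH) = 0.284.
%OS = 100·exp(−πζ/√(1−ζ²)) = 39.5%.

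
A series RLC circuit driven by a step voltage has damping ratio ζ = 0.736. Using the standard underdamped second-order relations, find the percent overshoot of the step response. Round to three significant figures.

%OS ≈ 3.29%

For an underdamped second-order system, %OS = 100·exp(−πζ/√(1−ζ²)).
πζ/√(1−ζ²) = π·0.736/√(1−0.542) = 3.415, so %OS = 100·e^(−3.415) = 3.29%.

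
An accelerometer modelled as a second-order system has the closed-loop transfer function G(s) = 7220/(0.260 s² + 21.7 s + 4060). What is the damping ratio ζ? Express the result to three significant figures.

ζ ≈ 0.334

Dividing through by 0.260: denominator becomes s² + 83.46 s + 15620.
So ω_n = √15620 = 125 rad/s and ζ = 83.46/(2·125) = 0.334.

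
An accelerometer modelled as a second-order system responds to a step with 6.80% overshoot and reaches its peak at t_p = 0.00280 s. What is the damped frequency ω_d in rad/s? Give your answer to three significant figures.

t_p = π/ω_d, so ω_d = π/0.00280 = 1120 rad/s.

ω_d ≈ 1120 rad/s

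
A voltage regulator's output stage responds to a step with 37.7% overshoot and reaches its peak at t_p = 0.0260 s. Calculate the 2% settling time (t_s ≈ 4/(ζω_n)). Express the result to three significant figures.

t_s ≈ 0.107 s

From the overshoot, ζ = −ln(OS)/√(π²+ln²(OS)) = 0.297.
From t_p = π/ω_d, ω_d = π/0.0260 = 121 rad/s, so ω_n = ω_d/√(1−ζ²) = 127 rad/s.
t_s ≈ 4/(ζω_n) = 4/(0.297·127) = 0.107 s.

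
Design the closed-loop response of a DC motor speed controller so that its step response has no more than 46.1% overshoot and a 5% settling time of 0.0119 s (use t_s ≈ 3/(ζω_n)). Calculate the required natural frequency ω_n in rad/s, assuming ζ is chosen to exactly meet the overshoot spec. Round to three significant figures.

ω_n ≈ 1050 rad/s

From %OS = 100·exp(−πζ/√(1−ζ²)), invert to get ζ = −ln(OS)/√(π² + ln²(OS)) with OS = 0.461.
−ln 0.461 = 0.7744, so ζ = 0.7744/√(π² + 0.5996) = 0.239.
Then ω_n = 3/(ζ t_s) = 3/(0.239 × 0.0119) = 1050 rad/s.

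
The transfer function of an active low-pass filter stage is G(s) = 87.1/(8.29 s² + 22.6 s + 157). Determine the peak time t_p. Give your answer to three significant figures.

t_p ≈ 0.760 s

Dividing through by 8.29: denominator becomes s² + 2.726 s + 18.94.
So ω_n = √18.94 = 4.35 rad/s and ζ = 2.726/(2·4.35) = 0.313.
The damped frequency ω_d = ω_n√(1−ζ²) = 4.13 rad/s. t_p = π/ω_d = 0.760 s.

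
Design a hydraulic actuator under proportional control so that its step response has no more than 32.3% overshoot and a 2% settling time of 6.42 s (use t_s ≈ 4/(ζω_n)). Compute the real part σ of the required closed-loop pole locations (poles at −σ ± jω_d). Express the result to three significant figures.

σ ≈ 0.623

The settling-time spec alone fixes σ = ζω_n = 4/t_s = 4/6.42 = 0.623.
(Overshoot then fixes ζ = 0.338 and hence ω_d = σ·√(1−ζ²)/ζ = 1.73 rad/s.)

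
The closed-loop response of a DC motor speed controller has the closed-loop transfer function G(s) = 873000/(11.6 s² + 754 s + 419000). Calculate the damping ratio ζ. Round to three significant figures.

ζ ≈ 0.171

Dividing through by 11.6: denominator becomes s² + 65.00 s + 36120.
So ω_n = √36120 = 190 rad/s and ζ = 65.00/(2·190) = 0.171.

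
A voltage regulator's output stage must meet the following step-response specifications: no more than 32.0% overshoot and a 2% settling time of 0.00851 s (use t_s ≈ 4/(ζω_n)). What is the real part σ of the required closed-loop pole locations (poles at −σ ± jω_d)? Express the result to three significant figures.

σ ≈ 470

The settling-time spec alone fixes σ = ζω_n = 4/t_s = 4/0.00851 = 470.
(Overshoot then fixes ζ = 0.341 and hence ω_d = σ·√(1−ζ²)/ζ = 1300 rad/s.)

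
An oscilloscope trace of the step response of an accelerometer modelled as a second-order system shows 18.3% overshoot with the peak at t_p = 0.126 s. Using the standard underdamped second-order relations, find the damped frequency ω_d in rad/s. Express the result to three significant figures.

ω_d ≈ 24.9 rad/s

t_p = π/ω_d, so ω_d = π/0.126 = 24.9 rad/s.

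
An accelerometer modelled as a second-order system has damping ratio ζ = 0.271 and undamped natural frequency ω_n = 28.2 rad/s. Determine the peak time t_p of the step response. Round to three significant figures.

The damped frequency is ω_d = ω_n√(1−ζ²) = 28.2·√(1−0.0734) = 27.1 rad/s.
Peak time t_p = π/ω_d = π/27.1 = 0.116 s.

t_p ≈ 0.116 s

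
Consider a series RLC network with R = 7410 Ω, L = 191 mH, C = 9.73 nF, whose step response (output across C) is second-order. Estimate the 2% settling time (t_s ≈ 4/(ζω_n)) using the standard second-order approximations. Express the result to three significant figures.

For a series RLC circuit (capacitor voltage as output), ω_n = 1/√(LC) = 1/√(191 mH · 9.73 nF) = 23200 rad/s.
ζ = (R/2)·√(C/L) = (7410/2)·√(9.73 nF/191 mH) = 0.836.
t_s ≈ 4/(ζω_n) = 0.000206 s.

t_s ≈ 0.000206 s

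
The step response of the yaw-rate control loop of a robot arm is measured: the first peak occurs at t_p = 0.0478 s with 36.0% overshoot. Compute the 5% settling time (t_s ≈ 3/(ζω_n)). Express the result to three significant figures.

From the overshoot, ζ = −ln(OS)/√(π²+ln²(OS)) = 0.309.
From t_p = π/ω_d, ω_d = π/0.0478 = 65.7 rad/s, so ω_n = ω_d/√(1−ζ²) = 69.1 rad/s.
t_s ≈ 3/(ζω_n) = 3/(0.309·69.1) = 0.140 s.

t_s ≈ 0.140 s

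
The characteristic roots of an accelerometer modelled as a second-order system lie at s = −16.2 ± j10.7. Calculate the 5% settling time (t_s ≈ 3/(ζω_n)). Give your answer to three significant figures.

t_s ≈ 0.185 s

For poles at −σ ± jω_d, ζω_n = σ = 16.2, so t_s ≈ 3/σ = 0.185 s.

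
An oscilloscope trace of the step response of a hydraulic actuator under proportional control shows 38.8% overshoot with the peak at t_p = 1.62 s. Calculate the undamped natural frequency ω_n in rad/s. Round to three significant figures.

ζ from %OS: ζ = |ln 0.388|/√(π²+ln²0.388) = 0.289.
From t_p = π/ω_d, ω_d = π/1.62 = 1.94 rad/s, so ω_n = ω_d/√(1−ζ²) = 2.03 rad/s.

ω_n ≈ 2.03 rad/s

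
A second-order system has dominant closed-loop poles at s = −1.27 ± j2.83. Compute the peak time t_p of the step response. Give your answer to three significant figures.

t_p ≈ 1.11 s

t_p = π/ω_d with ω_d = 2.83 (the imaginary part), so t_p = 1.11 s.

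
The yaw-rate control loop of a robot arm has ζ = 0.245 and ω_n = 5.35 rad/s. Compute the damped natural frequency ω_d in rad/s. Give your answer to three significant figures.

ω_d ≈ 5.19 rad/s

ω_d = ω_n√(1−ζ²) = 5.35·√0.940 = 5.19 rad/s.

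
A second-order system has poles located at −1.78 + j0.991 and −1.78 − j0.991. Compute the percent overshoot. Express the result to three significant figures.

With σ = 1.78, ω_d = 0.991: ω_n = √(σ²+ω_d²) = 2.04 rad/s, ζ = σ/ω_n = 0.874.
%OS = 100 e^{−πζ/√(1−ζ²)} with ζ = 0.874 gives 0.354%.

%OS ≈ 0.354%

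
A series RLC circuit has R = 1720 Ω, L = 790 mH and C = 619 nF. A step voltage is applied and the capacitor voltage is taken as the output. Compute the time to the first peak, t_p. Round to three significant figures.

For a series RLC circuit (capacitor voltage as output), ω_n = 1/√(LC) = 1/√(790 mH · 619 nF) = 1430 rad/s.
ζ = (R/2)·√(C/L) = (1720/2)·√(619 nF/790 mH) = 0.761.
The damped frequency ω_d = ω_n√(1−ζ²) = 927 rad/s. t_p = π/ω_d = 0.00339 s.

t_p ≈ 0.00339 s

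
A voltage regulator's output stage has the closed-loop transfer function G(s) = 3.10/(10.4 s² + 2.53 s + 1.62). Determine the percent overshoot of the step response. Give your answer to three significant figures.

%OS ≈ 36.1%

Dividing through by 10.4: denominator becomes s² + 0.2433 s + 0.1558.
So ω_n = √0.1558 = 0.395 rad/s and ζ = 0.2433/(2·0.395) = 0.308.
%OS = 100·exp(−πζ/√(1−ζ²)) = 36.1%.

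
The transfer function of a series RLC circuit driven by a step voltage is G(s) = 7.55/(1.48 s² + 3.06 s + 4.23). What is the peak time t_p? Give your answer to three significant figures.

Dividing through by 1.48: denominator becomes s² + 2.068 s + 2.858.
So ω_n = √2.858 = 1.69 rad/s and ζ = 2.068/(2·1.69) = 0.611.
ω_d = ω_n√(1−ζ²) = 1.34 rad/s. t_p = π/ω_d = 2.35 s.

t_p ≈ 2.35 s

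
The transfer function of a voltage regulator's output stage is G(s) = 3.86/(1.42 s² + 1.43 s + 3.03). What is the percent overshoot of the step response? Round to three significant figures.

%OS ≈ 31.5%

Dividing through by 1.42: denominator becomes s² + 1.007 s + 2.134.
So ω_n = √2.134 = 1.46 rad/s and ζ = 1.007/(2·1.46) = 0.345.
%OS = 100 e^{−πζ/√(1−ζ²)} with ζ = 0.345 gives 31.5%.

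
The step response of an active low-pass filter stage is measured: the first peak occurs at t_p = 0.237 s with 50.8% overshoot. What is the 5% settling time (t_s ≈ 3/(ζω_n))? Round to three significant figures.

t_s ≈ 1.05 s

ζ from %OS: ζ = |ln 0.508|/√(π²+ln²0.508) = 0.211.
t_p = π/ω_d ⇒ ω_d = 13.3 rad/s; then ω_n = ω_d/√(1−ζ²) = 13.6 rad/s.
t_s ≈ 3/(ζω_n) = 3/(0.211·13.6) = 1.05 s.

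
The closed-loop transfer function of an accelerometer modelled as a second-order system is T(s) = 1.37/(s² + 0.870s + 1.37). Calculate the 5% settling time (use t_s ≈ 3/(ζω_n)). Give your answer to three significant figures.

t_s ≈ 6.90 s

ω_n = √1.37 = 1.17 rad/s; ζ = 0.870/(2·1.17) = 0.372.
t_s ≈ 3/(ζω_n) = 3/(0.372·1.17) = 6.90 s.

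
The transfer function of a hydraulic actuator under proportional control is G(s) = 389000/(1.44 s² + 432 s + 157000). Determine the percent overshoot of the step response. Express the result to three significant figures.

%OS ≈ 20.1%

Dividing through by 1.44: denominator becomes s² + 300.0 s + 109000.
So ω_n = √109000 = 330 rad/s and ζ = 300.0/(2·330) = 0.454.
%OS = 100·exp(−πζ/√(1−ζ²)) = 20.1%.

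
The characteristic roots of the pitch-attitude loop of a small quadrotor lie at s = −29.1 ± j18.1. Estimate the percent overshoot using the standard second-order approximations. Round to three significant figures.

%OS ≈ 0.640%

|pole| = ω_n = √(29.1² + 18.1²) = 34.3 rad/s; ζ = cos θ = σ/ω_n = 0.849.
%OS = 100·exp(−πζ/√(1−ζ²)) = 0.640%.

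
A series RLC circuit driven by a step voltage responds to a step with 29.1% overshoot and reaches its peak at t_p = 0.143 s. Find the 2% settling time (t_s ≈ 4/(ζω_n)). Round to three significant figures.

t_s ≈ 0.463 s

The overshoot fixes ζ = −ln(OS)/√(π²+ln²(OS)) = 0.366.
From t_p = π/ω_d, ω_d = π/0.143 = 22.0 rad/s, so ω_n = ω_d/√(1−ζ²) = 23.6 rad/s.
t_s ≈ 4/(ζω_n) = 4/(0.366·23.6) = 0.463 s.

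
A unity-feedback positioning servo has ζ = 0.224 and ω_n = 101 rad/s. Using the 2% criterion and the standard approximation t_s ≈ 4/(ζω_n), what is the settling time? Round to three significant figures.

t_s ≈ 4/(ζω_n) = 4/(0.224 × 101) = 0.177 s.

t_s ≈ 0.177 s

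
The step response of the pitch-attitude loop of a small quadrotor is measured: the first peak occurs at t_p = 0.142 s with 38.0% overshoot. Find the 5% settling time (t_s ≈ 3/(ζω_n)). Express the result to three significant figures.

ζ from %OS: ζ = |ln 0.380|/√(π²+ln²0.380) = 0.294.
t_p = π/ω_d ⇒ ω_d = 22.1 rad/s; then ω_n = ω_d/√(1−ζ²) = 23.1 rad/s.
t_s ≈ 3/(ζω_n) = 3/(0.294·23.1) = 0.440 s.

t_s ≈ 0.440 s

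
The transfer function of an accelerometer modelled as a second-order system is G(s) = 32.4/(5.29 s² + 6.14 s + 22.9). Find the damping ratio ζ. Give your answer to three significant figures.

Dividing through by 5.29: denominator becomes s² + 1.161 s + 4.329.
So ω_n = √4.329 = 2.08 rad/s and ζ = 1.161/(2·2.08) = 0.279.

ζ ≈ 0.279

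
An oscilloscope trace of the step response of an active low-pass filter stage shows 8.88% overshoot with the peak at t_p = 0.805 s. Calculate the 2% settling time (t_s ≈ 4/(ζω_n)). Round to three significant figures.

The overshoot fixes ζ = −ln(OS)/√(π²+ln²(OS)) = 0.610.
t_p = π/ω_d ⇒ ω_d = 3.90 rad/s; then ω_n = ω_d/√(1−ζ²) = 4.93 rad/s.
t_s ≈ 4/(ζω_n) = 4/(0.610·4.93) = 1.33 s.

t_s ≈ 1.33 s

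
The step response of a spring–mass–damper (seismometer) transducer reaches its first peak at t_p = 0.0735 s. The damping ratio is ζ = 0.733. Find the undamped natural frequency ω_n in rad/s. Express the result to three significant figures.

Peak time t_p = π/ω_d, so ω_d = π/t_p = π/0.0735 = 42.7 rad/s.
ω_n = ω_d/√(1−ζ²) = 42.7/√0.463 = 62.8 rad/s.

ω_n ≈ 62.8 rad/s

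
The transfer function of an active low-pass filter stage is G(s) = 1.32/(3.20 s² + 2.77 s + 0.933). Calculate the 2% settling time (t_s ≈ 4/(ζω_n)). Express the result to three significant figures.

Dividing through by 3.20: denominator becomes s² + 0.8656 s + 0.2916.
So ω_n = √0.2916 = 0.540 rad/s and ζ = 0.8656/(2·0.540) = 0.802.
t_s ≈ 4/(ζω_n) = 9.24 s.

t_s ≈ 9.24 s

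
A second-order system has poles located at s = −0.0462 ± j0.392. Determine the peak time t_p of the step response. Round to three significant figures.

t_p = π/ω_d with ω_d = 0.392 (the imaginary part), so t_p = 8.01 s.

t_p ≈ 8.01 s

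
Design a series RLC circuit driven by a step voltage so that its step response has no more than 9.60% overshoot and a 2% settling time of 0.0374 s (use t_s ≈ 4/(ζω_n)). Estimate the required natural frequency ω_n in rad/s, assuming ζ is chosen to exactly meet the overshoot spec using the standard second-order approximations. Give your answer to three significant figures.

ζ = −ln(OS)/√(π² + (ln OS)²). With OS = 0.0960, ln OS = −2.343 and ζ = 2.343/3.919 = 0.598.
Then ω_n = 4/(ζ t_s) = 4/(0.598 × 0.0374) = 179 rad/s.

ω_n ≈ 179 rad/s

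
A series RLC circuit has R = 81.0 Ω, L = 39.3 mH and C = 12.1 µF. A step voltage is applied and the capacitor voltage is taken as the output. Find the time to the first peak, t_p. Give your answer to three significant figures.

For a series RLC circuit (capacitor voltage as output), ω_n = 1/√(LC) = 1/√(39.3 mH · 12.1 µF) = 1450 rad/s.
ζ = (R/2)·√(C/L) = (81.0/2)·√(12.1 µF/39.3 mH) = 0.711.
ω_d = ω_n√(1−ζ²) = 1020 rad/s. t_p = π/ω_d = 0.00308 s.

t_p ≈ 0.00308 s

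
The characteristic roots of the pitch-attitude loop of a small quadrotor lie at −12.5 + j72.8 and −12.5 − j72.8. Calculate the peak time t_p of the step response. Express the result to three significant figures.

t_p ≈ 0.0432 s

t_p = π/ω_d with ω_d = 72.8 (the imaginary part), so t_p = 0.0432 s.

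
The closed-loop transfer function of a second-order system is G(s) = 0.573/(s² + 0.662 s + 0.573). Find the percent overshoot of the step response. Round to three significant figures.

ω_n = √0.573 = 0.757 rad/s; ζ = 0.662/(2·0.757) = 0.437.
%OS = 100 e^{−πζ/√(1−ζ²)} with ζ = 0.437 gives 21.7%.

%OS ≈ 21.7%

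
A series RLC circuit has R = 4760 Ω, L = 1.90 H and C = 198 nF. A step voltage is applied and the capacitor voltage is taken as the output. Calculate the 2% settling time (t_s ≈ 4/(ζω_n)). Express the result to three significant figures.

For a series RLC circuit (capacitor voltage as output), ω_n = 1/√(LC) = 1/√(1.90 H · 198 nF) = 1630 rad/s.
ζ = (R/2)·√(C/L) = (4760/2)·√(198 nF/1.90 H) = 0.768.
t_s ≈ 4/(ζω_n) = 0.00319 s.

t_s ≈ 0.00319 s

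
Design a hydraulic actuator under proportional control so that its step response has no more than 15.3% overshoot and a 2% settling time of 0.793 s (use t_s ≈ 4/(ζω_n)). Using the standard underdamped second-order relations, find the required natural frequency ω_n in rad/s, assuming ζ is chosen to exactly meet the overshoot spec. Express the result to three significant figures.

ω_n ≈ 9.83 rad/s

From %OS = 100·exp(−πζ/√(1−ζ²)), invert to get ζ = −ln(OS)/√(π² + ln²(OS)) with OS = 0.153.
−ln 0.153 = 1.877, so ζ = 1.877/√(π² + 3.524) = 0.513.
Then ω_n = 4/(ζ t_s) = 4/(0.513 × 0.793) = 9.83 rad/s.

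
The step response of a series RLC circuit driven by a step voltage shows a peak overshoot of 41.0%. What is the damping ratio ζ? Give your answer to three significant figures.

ζ ≈ 0.273

From %OS = 100·exp(−πζ/√(1−ζ²)), invert to get ζ = −ln(OS)/√(π² + ln²(OS)) with OS = 0.410.
−ln 0.410 = 0.8916, so ζ = 0.8916/√(π² + 0.7949) = 0.273.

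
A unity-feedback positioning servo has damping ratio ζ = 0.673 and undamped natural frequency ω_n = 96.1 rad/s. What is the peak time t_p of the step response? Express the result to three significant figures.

t_p ≈ 0.0442 s

The damped frequency is ω_d = ω_n√(1−ζ²) = 96.1·√(1−0.453) = 71.1 rad/s.
Peak time t_p = π/ω_d = π/71.1 = 0.0442 s.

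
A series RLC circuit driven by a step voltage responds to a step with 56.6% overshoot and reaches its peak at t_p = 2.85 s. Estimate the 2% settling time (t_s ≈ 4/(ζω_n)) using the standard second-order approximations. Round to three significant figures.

The overshoot fixes ζ = −ln(OS)/√(π²+ln²(OS)) = 0.178.
t_p = π/ω_d ⇒ ω_d = 1.10 rad/s; then ω_n = ω_d/√(1−ζ²) = 1.12 rad/s.
t_s ≈ 4/(ζω_n) = 4/(0.178·1.12) = 20.0 s.

t_s ≈ 20.0 s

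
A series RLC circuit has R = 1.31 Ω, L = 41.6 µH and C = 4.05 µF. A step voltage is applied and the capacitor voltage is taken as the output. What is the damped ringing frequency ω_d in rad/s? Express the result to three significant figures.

ω_d ≈ 75400 rad/s

For a series RLC circuit (capacitor voltage as output), ω_n = 1/√(LC) = 1/√(41.6 µH · 4.05 µF) = 77000 rad/s.
ζ = (R/2)·√(C/L) = (1.31/2)·√(4.05 µF/41.6 µH) = 0.204.
ω_d = ω_n√(1−ζ²) = 75400 rad/s.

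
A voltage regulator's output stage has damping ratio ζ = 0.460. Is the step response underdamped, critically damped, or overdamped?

Since ζ = 0.460 < 1, the system is underdamped.

underdamped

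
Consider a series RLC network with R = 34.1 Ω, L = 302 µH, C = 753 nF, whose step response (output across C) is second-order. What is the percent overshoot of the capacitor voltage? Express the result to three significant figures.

For a series RLC circuit (capacitor voltage as output), ω_n = 1/√(LC) = 1/√(302 µH · 753 nF) = 66300 rad/s.
ζ = (R/2)·√(C/L) = (34.1/2)·√(753 nF/302 µH) = 0.851.
%OS = 100 e^{−πζ/√(1−ζ²)} with ζ = 0.851 gives 0.610%.

%OS ≈ 0.610%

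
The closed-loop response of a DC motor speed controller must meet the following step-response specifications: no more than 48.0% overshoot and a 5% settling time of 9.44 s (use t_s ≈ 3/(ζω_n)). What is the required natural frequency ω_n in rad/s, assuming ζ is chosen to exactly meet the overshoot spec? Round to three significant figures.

ζ = −ln(OS)/√(π² + (ln OS)²). With OS = 0.480, ln OS = −0.7340 and ζ = 0.7340/3.226 = 0.228.
Then ω_n = 3/(ζ t_s) = 3/(0.228 × 9.44) = 1.40 rad/s.

ω_n ≈ 1.40 rad/s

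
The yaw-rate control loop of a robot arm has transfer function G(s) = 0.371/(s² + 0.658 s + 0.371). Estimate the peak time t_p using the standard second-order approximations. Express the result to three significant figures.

ω_n = √0.371 = 0.609 rad/s; ζ = 0.658/(2·0.609) = 0.540.
The damped frequency ω_d = ω_n√(1−ζ²) = 0.513 rad/s. Then t_p = π/ω_d = 6.13 s.

t_p ≈ 6.13 s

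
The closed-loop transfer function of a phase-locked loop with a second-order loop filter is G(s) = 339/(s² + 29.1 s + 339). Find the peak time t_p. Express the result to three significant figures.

t_p ≈ 0.278 s

ω_n = √339 = 18.4 rad/s; ζ = 29.1/(2·18.4) = 0.790.
ω_d = ω_n√(1−ζ²) = 11.3 rad/s. Then t_p = π/ω_d = 0.278 s.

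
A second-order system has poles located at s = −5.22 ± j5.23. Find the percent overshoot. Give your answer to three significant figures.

%OS ≈ 4.35%

The poles are at −σ ± jω_d with σ = 5.22 and ω_d = 5.23, so ω_n = √(σ²+ω_d²) = 7.39 rad/s and ζ = σ/ω_n = 0.706.
Overshoot: exp(−π·0.706/√(1−0.706²)) = 0.0435, i.e. 4.35%.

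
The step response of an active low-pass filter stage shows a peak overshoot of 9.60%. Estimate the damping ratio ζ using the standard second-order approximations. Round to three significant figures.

ζ ≈ 0.598

From %OS = 100·exp(−πζ/√(1−ζ²)), invert to get ζ = −ln(OS)/√(π² + ln²(OS)) with OS = 0.0960.
−ln 0.0960 = 2.343, so ζ = 2.343/√(π² + 5.492) = 0.598.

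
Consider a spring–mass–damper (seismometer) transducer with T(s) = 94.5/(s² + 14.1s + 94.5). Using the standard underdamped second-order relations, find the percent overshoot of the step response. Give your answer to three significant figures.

%OS ≈ 3.65%

ω_n = √94.5 = 9.72 rad/s; ζ = 14.1/(2·9.72) = 0.725.
Overshoot: exp(−π·0.725/√(1−0.725²)) = 0.0365, i.e. 3.65%.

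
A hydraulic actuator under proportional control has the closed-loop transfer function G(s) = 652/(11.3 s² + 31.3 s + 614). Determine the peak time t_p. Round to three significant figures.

Dividing through by 11.3: denominator becomes s² + 2.770 s + 54.34.
So ω_n = √54.34 = 7.37 rad/s and ζ = 2.770/(2·7.37) = 0.188.
ω_d = ω_n√(1−ζ²) = 7.24 rad/s. t_p = π/ω_d = 0.434 s.

t_p ≈ 0.434 s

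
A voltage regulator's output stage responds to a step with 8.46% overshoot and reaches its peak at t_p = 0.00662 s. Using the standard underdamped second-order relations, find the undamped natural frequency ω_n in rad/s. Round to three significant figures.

ζ from %OS: ζ = |ln 0.0846|/√(π²+ln²0.0846) = 0.618.
t_p = π/ω_d ⇒ ω_d = 475 rad/s; then ω_n = ω_d/√(1−ζ²) = 604 rad/s.

ω_n ≈ 604 rad/s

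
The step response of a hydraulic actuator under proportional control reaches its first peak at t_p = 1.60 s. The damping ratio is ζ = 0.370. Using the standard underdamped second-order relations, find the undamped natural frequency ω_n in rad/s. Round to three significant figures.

Peak time t_p = π/ω_d, so ω_d = π/t_p = π/1.60 = 1.96 rad/s.
ω_n = ω_d/√(1−ζ²) = 1.96/√0.863 = 2.11 rad/s.

ω_n ≈ 2.11 rad/s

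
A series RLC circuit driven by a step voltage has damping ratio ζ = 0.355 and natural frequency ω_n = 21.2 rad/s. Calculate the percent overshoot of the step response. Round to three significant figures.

For an underdamped second-order system, %OS = 100·exp(−πζ/√(1−ζ²)).
πζ/√(1−ζ²) = π·0.355/√(1−0.126) = 1.193, so %OS = 100·e^(−1.193) = 30.3%.

%OS ≈ 30.3%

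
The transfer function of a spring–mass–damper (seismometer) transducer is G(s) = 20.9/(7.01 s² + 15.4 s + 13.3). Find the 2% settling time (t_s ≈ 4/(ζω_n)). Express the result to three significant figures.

t_s ≈ 3.64 s

Dividing through by 7.01: denominator becomes s² + 2.197 s + 1.897.
So ω_n = √1.897 = 1.38 rad/s and ζ = 2.197/(2·1.38) = 0.797.
t_s ≈ 4/(ζω_n) = 3.64 s.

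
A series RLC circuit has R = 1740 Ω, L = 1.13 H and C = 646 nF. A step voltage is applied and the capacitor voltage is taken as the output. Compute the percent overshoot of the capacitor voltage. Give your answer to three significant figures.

For a series RLC circuit (capacitor voltage as output), ω_n = 1/√(LC) = 1/√(1.13 H · 646 nF) = 1170 rad/s.
ζ = (R/2)·√(C/L) = (1740/2)·√(646 nF/1.13 H) = 0.658.
%OS = 100 e^{−πζ/√(1−ζ²)} with ζ = 0.658 gives 6.43%.

%OS ≈ 6.43%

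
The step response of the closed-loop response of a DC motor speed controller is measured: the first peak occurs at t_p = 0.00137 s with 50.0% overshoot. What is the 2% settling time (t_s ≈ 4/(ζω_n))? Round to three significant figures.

t_s ≈ 0.00791 s

From the overshoot, ζ = −ln(OS)/√(π²+ln²(OS)) = 0.215.
From t_p = π/ω_d, ω_d = π/0.00137 = 2290 rad/s, so ω_n = ω_d/√(1−ζ²) = 2350 rad/s.
t_s ≈ 4/(ζω_n) = 4/(0.215·2350) = 0.00791 s.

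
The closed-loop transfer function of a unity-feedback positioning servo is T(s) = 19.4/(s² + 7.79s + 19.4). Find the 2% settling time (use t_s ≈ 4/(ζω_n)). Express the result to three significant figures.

Matching coefficients with s² + 2ζω_n s + ω_n² gives ω_n² = 19.4 ⇒ ω_n = 4.40 rad/s, and ζ = 7.79/(2ω_n) = 0.884.
t_s ≈ 4/(ζω_n) = 4/(0.884·4.40) = 1.03 s.

t_s ≈ 1.03 s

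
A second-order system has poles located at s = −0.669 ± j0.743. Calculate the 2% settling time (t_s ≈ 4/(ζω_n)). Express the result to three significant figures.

t_s ≈ 5.98 s

For poles at −σ ± jω_d, ζω_n = σ = 0.669, so t_s ≈ 4/σ = 5.98 s.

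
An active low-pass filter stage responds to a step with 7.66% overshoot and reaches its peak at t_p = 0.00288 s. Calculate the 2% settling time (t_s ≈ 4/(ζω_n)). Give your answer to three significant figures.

t_s ≈ 0.00448 s

The overshoot fixes ζ = −ln(OS)/√(π²+ln²(OS)) = 0.633.
From t_p = π/ω_d, ω_d = π/0.00288 = 1090 rad/s, so ω_n = ω_d/√(1−ζ²) = 1410 rad/s.
t_s ≈ 4/(ζω_n) = 4/(0.633·1410) = 0.00448 s.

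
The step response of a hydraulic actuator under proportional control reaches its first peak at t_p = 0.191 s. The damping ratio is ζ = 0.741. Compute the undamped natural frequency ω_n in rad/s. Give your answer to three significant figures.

ω_n ≈ 24.5 rad/s

Peak time t_p = π/ω_d, so ω_d = π/t_p = π/0.191 = 16.4 rad/s.
ω_n = ω_d/√(1−ζ²) = 16.4/√0.451 = 24.5 rad/s.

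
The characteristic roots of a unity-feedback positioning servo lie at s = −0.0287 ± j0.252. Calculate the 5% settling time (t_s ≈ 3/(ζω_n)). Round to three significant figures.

For poles at −σ ± jω_d, ζω_n = σ = 0.0287, so t_s ≈ 3/σ = 105 s.

t_s ≈ 105 s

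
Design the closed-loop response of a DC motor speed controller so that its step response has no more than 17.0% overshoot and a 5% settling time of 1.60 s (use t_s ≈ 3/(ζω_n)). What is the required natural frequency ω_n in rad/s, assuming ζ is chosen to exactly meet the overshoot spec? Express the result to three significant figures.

ω_n ≈ 3.82 rad/s

ζ = −ln(OS)/√(π² + (ln OS)²). With OS = 0.170, ln OS = −1.772 and ζ = 1.772/3.607 = 0.491.
From t_s ≈ 3/(ζω_n): ω_n = 3/(ζ·t_s) = 3/(0.491·1.60) = 3.82 rad/s.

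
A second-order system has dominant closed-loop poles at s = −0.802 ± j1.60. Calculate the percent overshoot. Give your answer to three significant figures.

%OS ≈ 20.7%

|pole| = ω_n = √(0.802² + 1.60²) = 1.79 rad/s; ζ = cos θ = σ/ω_n = 0.448.
%OS = 100 e^{−πζ/√(1−ζ²)} with ζ = 0.448 gives 20.7%.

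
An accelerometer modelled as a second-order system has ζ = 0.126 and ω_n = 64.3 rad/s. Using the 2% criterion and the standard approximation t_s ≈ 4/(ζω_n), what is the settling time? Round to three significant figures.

t_s ≈ 0.494 s

t_s ≈ 4/(ζω_n) = 4/(0.126 × 64.3) = 0.494 s.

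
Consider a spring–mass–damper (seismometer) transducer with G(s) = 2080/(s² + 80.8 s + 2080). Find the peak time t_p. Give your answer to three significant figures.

t_p ≈ 0.148 s

Matching coefficients with s² + 2ζω_n s + ω_n² gives ω_n² = 2080 ⇒ ω_n = 45.6 rad/s, and ζ = 80.8/(2ω_n) = 0.886.
ω_d = 45.6·√(1 − 0.886²) = 21.2 rad/s. Then t_p = π/ω_d = 0.148 s.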